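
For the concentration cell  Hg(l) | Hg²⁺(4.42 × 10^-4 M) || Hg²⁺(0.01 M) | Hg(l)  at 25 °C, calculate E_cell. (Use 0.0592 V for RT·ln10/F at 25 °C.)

0.040 V

Both half-cells are Hg²⁺/Hg, so E°_cell = 0. The concentrated side is the cathode; the cell reaction moves Hg²⁺ from high to low concentration with n = 2.
Q = [Hg²⁺]_dilute/[Hg²⁺]_conc = 4.42 × 10^-4/0.01 = 0.0442.
E = 0 − (0.0592/2) log Q = −(0.0592/2)(-1.355) = 0.0401 V.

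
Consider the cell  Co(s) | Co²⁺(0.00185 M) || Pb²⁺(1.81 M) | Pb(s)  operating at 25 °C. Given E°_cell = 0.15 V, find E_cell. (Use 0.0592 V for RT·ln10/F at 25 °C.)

0.239 V

Balancing electrons gives n = 2; the reaction quotient is Q = [Co²⁺]/[Pb²⁺] = 0.00102.
At 25 °C, E = E° − (0.0592/n) log Q = 0.15 − (0.0592/2)(-2.991) = 0.150 + 0.089 = 0.239 V.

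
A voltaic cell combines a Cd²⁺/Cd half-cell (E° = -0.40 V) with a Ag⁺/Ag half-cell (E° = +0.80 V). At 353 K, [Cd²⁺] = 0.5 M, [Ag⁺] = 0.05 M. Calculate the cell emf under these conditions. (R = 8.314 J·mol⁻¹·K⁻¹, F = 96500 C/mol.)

1.12 V

The Ag⁺/Ag couple has the higher reduction potential and acts as the cathode, so E°_cell = +0.80 − (-0.40) = 1.20 V.
Balancing electrons gives n = 2; the reaction quotient is Q = [Cd²⁺]/[Ag⁺]^2 = 200.
E = E° − (RT/nF) ln Q = 1.20 − (8.314×353)/(2×96500) × (5.298) = 1.200 − 0.081 = 1.119 V.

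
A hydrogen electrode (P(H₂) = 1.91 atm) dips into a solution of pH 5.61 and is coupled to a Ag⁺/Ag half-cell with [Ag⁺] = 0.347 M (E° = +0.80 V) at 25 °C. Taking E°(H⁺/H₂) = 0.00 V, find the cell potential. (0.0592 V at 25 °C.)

1.11 V

The Ag⁺/Ag couple is the cathode, so E°_cell = 0.80 V; n = 2.
[H⁺] = 10^(−5.61) = 2.5 × 10^-6 M, and Q = [H⁺]^2 / ([Ag⁺]^2·P(H₂)) = 2.62 × 10^-11.
E = E° − (0.0592/2) log Q = 0.80 − (0.0592/2)(-10.582) = 1.113 V.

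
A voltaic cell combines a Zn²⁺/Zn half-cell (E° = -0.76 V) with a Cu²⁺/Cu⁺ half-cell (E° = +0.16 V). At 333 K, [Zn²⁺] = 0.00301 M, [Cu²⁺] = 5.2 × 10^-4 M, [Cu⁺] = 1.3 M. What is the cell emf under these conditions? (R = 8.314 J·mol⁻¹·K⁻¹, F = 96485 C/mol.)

The Cu²⁺/Cu⁺ couple has the higher reduction potential and acts as the cathode, so E°_cell = +0.16 − (-0.76) = 0.92 V.
Balancing electrons gives n = 2; the reaction quotient is Q = [Zn²⁺]·[Cu⁺]^2/[Cu²⁺]^2 = 1.88 × 10^4.
E = E° − (RT/nF) ln Q = 0.92 − (8.314×333)/(2×96485) × (9.842) = 0.920 − 0.141 = 0.779 V.

0.779 V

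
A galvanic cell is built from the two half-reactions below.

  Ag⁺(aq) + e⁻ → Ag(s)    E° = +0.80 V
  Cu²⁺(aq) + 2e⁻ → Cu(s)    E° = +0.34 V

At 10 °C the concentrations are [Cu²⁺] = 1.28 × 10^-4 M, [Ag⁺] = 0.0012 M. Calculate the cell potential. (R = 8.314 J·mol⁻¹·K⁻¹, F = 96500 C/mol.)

The Ag⁺/Ag couple has the higher reduction potential and acts as the cathode, so E°_cell = +0.80 − (+0.34) = 0.46 V.
Balancing electrons gives n = 2; the reaction quotient is Q = [Cu²⁺]/[Ag⁺]^2 = 88.9.
E = E° − (RT/nF) ln Q = 0.46 − (8.314×283)/(2×96500) × (4.487) = 0.460 − 0.055 = 0.405 V.

0.405 V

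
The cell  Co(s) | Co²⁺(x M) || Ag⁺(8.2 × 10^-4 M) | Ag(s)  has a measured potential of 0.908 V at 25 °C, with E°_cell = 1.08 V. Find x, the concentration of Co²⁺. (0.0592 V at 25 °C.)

From the Nernst equation, log Q = n(E° − E)/0.0592 = 2(1.08 − 0.908)/0.0592 = 5.811, so Q = 6.47 × 10^5.
With Q = [Co²⁺]/[Ag⁺]^2 and the known concentrations, [Co²⁺] in the numerator gives [Co²⁺] = 0.43 M.

0.43 M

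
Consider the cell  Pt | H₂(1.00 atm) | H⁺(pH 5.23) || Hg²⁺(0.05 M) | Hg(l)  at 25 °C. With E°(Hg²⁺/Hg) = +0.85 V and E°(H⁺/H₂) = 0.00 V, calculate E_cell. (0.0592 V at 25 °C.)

1.12 V

The Hg²⁺/Hg couple is the cathode, so E°_cell = 0.85 V; n = 2.
[H⁺] = 10^(−5.23) = 5.9 × 10^-6 M, and Q = [H⁺]^2 / ([Hg²⁺]·P(H₂)) = 6.93 × 10^-10.
E = E° − (0.0592/2) log Q = 0.85 − (0.0592/2)(-9.159) = 1.121 V.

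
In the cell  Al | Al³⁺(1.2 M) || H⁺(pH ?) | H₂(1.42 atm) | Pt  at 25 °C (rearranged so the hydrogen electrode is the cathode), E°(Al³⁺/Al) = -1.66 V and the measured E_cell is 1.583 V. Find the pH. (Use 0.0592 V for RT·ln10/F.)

E°_cell = 1.66 V and n = 6.
log Q = n(E° − E)/0.0592 = 6×(1.66 − 1.583)/0.0592 = 7.804.
With Q = [Al³⁺]^2·P(H₂)^3 / [H⁺]^6, solving for [H⁺] gives log[H⁺] = -1.198, so pH = 1.20.

pH = 1.20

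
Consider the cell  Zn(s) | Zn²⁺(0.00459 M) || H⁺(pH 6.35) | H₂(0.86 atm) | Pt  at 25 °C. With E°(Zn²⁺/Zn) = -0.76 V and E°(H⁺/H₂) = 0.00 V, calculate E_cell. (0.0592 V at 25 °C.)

The hydrogen couple is the cathode, so E°_cell = 0.76 V; n = 2.
[H⁺] = 10^(−6.35) = 4.5 × 10^-7 M, and Q = [Zn²⁺]·P(H₂) / [H⁺]^2 = 1.98 × 10^10.
E = E° − (0.0592/2) log Q = 0.76 − (0.0592/2)(10.296) = 0.455 V.

0.46 V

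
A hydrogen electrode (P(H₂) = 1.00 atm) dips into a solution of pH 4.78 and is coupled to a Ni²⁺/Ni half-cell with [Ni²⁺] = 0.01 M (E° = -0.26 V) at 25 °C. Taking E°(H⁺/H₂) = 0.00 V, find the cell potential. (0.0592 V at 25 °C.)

0.036 V

The hydrogen couple is the cathode, so E°_cell = 0.26 V; n = 2.
[H⁺] = 10^(−4.78) = 1.7 × 10^-5 M, and Q = [Ni²⁺]·P(H₂) / [H⁺]^2 = 3.63 × 10^7.
E = E° − (0.0592/2) log Q = 0.26 − (0.0592/2)(7.560) = 0.036 V.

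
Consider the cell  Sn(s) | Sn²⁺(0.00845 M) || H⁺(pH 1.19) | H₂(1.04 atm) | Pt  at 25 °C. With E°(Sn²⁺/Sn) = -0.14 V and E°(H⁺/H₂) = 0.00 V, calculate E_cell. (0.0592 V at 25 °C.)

The hydrogen couple is the cathode, so E°_cell = 0.14 V; n = 2.
[H⁺] = 10^(−1.19) = 0.065 M, and Q = [Sn²⁺]·P(H₂) / [H⁺]^2 = 2.11.
E = E° − (0.0592/2) log Q = 0.14 − (0.0592/2)(0.324) = 0.130 V.

0.13 V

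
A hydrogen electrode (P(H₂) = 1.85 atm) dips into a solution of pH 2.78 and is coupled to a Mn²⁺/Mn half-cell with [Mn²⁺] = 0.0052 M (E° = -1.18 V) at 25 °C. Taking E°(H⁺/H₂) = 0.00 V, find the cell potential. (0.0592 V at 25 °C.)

1.08 V

The hydrogen couple is the cathode, so E°_cell = 1.18 V; n = 2.
[H⁺] = 10^(−2.78) = 0.0017 M, and Q = [Mn²⁺]·P(H₂) / [H⁺]^2 = 3490.
E = E° − (0.0592/2) log Q = 1.18 − (0.0592/2)(3.543) = 1.075 V.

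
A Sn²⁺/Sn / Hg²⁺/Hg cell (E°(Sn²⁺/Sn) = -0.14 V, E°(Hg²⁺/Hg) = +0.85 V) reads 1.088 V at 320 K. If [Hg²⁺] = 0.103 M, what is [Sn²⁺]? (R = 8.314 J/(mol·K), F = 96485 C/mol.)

From the Nernst equation, ln Q = nF(E° − E)/RT = 2×96485×(0.99 − 1.088)/(8.314×320) = -7.108, so Q = 8.18 × 10^-4.
With Q = [Sn²⁺]/[Hg²⁺] and the known concentrations, [Sn²⁺] in the numerator gives [Sn²⁺] = 8.4 × 10^-5 M.

8.4 × 10^-5 M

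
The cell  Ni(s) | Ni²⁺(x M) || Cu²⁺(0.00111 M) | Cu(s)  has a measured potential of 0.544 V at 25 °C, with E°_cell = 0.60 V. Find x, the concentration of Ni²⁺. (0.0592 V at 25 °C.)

From the Nernst equation, log Q = n(E° − E)/0.0592 = 2(0.60 − 0.544)/0.0592 = 1.892, so Q = 78.0.
With Q = [Ni²⁺]/[Cu²⁺] and the known concentrations, [Ni²⁺] in the numerator gives [Ni²⁺] = 0.087 M.

0.087 M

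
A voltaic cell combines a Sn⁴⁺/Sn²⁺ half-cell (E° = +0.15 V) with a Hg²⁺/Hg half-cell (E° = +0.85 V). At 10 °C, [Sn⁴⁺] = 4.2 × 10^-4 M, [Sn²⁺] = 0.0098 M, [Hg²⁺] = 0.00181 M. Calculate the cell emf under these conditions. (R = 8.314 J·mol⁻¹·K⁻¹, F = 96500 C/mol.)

The Hg²⁺/Hg couple has the higher reduction potential and acts as the cathode, so E°_cell = +0.85 − (+0.15) = 0.70 V.
Balancing electrons gives n = 2; the reaction quotient is Q = [Sn⁴⁺]/([Sn²⁺]·[Hg²⁺]) = 23.7.
E = E° − (RT/nF) ln Q = 0.70 − (8.314×283)/(2×96500) × (3.165) = 0.700 − 0.039 = 0.661 V.

0.661 V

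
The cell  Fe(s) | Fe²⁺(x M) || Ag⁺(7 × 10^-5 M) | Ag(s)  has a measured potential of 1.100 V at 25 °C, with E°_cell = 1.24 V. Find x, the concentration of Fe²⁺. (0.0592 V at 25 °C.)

From the Nernst equation, log Q = n(E° − E)/0.0592 = 2(1.24 − 1.100)/0.0592 = 4.730, so Q = 5.37 × 10^4.
With Q = [Fe²⁺]/[Ag⁺]^2 and the known concentrations, [Fe²⁺] in the numerator gives [Fe²⁺] = 2.6 × 10^-4 M.

2.6 × 10^-4 M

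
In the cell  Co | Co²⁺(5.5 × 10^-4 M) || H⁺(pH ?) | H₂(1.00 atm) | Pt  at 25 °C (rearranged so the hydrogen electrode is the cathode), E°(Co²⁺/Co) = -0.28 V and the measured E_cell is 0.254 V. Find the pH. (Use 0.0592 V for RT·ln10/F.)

E°_cell = 0.28 V and n = 2.
log Q = n(E° − E)/0.0592 = 2×(0.28 − 0.254)/0.0592 = 0.878.
With Q = [Co²⁺]·P(H₂) / [H⁺]^2, solving for [H⁺] gives log[H⁺] = -2.069, so pH = 2.07.

pH = 2.07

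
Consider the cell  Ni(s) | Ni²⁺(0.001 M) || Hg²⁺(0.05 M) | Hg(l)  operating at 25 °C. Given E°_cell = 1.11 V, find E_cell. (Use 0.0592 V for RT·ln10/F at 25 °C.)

Balancing electrons gives n = 2; the reaction quotient is Q = [Ni²⁺]/[Hg²⁺] = 0.0200.
At 25 °C, E = E° − (0.0592/n) log Q = 1.11 − (0.0592/2)(-1.699) = 1.110 + 0.050 = 1.160 V.

1.16 V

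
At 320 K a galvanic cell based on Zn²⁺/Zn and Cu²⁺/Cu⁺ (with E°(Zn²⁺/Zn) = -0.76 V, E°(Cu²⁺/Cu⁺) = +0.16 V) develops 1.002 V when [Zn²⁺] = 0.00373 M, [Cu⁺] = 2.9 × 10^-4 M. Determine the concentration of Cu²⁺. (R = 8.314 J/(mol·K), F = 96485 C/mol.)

3.5 × 10^-4 M

From the Nernst equation, ln Q = nF(E° − E)/RT = 2×96485×(0.92 − 1.002)/(8.314×320) = -5.948, so Q = 0.00261.
With Q = [Zn²⁺]·[Cu⁺]^2/[Cu²⁺]^2 and the known concentrations, [Cu²⁺]^2 in the denominator gives [Cu²⁺] = 3.5 × 10^-4 M.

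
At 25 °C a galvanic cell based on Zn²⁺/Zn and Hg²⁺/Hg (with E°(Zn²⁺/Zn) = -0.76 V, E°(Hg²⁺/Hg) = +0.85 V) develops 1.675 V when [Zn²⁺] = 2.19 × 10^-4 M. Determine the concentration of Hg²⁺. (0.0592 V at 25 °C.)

0.034 M

From the Nernst equation, log Q = n(E° − E)/0.0592 = 2(1.61 − 1.675)/0.0592 = -2.196, so Q = 0.00637.
With Q = [Zn²⁺]/[Hg²⁺] and the known concentrations, [Hg²⁺] in the denominator gives [Hg²⁺] = 0.034 M.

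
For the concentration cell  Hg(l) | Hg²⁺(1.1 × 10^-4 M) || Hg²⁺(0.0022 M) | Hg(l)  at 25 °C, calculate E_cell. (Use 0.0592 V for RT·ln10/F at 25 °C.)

Both half-cells are Hg²⁺/Hg, so E°_cell = 0. The concentrated side is the cathode; the cell reaction moves Hg²⁺ from high to low concentration with n = 2.
Q = [Hg²⁺]_dilute/[Hg²⁺]_conc = 1.1 × 10^-4/0.0022 = 0.0500.
E = 0 − (0.0592/2) log Q = −(0.0592/2)(-1.301) = 0.0385 V.

0.039 V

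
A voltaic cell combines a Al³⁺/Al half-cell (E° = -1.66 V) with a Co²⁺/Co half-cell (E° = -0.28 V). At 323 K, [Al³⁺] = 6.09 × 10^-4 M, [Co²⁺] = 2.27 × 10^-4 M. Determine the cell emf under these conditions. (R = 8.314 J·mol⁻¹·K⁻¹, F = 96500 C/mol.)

1.33 V

The Co²⁺/Co couple has the higher reduction potential and acts as the cathode, so E°_cell = -0.28 − (-1.66) = 1.38 V.
Balancing electrons gives n = 6; the reaction quotient is Q = [Al³⁺]^2/[Co²⁺]^3 = 3.17 × 10^4.
E = E° − (RT/nF) ln Q = 1.38 − (8.314×323)/(6×96500) × (10.364) = 1.380 − 0.048 = 1.332 V.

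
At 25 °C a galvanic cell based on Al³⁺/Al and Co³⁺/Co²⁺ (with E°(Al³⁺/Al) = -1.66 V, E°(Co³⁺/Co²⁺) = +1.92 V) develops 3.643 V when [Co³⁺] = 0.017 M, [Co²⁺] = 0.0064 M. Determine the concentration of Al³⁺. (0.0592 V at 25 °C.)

From the Nernst equation, log Q = n(E° − E)/0.0592 = 3(3.58 − 3.643)/0.0592 = -3.193, so Q = 6.42 × 10^-4.
With Q = [Al³⁺]·[Co²⁺]^3/[Co³⁺]^3 and the known concentrations, [Al³⁺] in the numerator gives [Al³⁺] = 0.012 M.

0.012 M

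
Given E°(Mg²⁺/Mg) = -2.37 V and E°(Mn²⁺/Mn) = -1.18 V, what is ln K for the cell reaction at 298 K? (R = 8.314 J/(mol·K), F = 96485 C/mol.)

ln K = 92.7

E°_cell = -1.18 − (-2.37) = 1.19 V, with n = 2 electrons transferred.
At equilibrium E = 0, so the Nernst equation gives ln K = nFE°/RT = (2)(96485)(1.19)/((8.314)(298)) = 92.69.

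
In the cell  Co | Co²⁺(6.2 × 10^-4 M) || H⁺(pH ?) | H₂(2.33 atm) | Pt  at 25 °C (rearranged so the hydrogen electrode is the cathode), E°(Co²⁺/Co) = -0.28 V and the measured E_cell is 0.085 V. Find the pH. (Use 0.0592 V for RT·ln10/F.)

pH = 4.71

E°_cell = 0.28 V and n = 2.
log Q = n(E° − E)/0.0592 = 2×(0.28 − 0.085)/0.0592 = 6.588.
With Q = [Co²⁺]·P(H₂) / [H⁺]^2, solving for [H⁺] gives log[H⁺] = -4.714, so pH = 4.71.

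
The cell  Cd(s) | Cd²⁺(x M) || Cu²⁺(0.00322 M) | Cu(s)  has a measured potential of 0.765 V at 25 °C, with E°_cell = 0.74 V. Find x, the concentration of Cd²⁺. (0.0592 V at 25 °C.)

From the Nernst equation, log Q = n(E° − E)/0.0592 = 2(0.74 − 0.765)/0.0592 = -0.845, so Q = 0.143.
With Q = [Cd²⁺]/[Cu²⁺] and the known concentrations, [Cd²⁺] in the numerator gives [Cd²⁺] = 4.6 × 10^-4 M.

4.6 × 10^-4 M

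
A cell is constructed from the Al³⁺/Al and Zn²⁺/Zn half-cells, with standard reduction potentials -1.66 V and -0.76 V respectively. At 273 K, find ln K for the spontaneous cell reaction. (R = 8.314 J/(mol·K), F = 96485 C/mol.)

ln K = 229.6

E°_cell = -0.76 − (-1.66) = 0.90 V, with n = 6 electrons transferred.
At equilibrium E = 0, so the Nernst equation gives ln K = nFE°/RT = (6)(96485)(0.90)/((8.314)(273)) = 229.55.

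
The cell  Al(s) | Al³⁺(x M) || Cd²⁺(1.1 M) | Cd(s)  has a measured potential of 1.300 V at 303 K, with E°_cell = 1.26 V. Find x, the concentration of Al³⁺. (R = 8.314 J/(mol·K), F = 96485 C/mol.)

From the Nernst equation, ln Q = nF(E° − E)/RT = 6×96485×(1.26 − 1.300)/(8.314×303) = -9.192, so Q = 1.02 × 10^-4.
With Q = [Al³⁺]^2/[Cd²⁺]^3 and the known concentrations, [Al³⁺]^2 in the numerator gives [Al³⁺] = 0.012 M.

0.012 M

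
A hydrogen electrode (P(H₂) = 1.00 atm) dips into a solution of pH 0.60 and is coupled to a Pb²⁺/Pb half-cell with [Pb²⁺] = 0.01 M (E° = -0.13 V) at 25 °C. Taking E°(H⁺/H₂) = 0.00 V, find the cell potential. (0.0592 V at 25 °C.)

0.15 V

The hydrogen couple is the cathode, so E°_cell = 0.13 V; n = 2.
[H⁺] = 10^(−0.60) = 0.25 M, and Q = [Pb²⁺]·P(H₂) / [H⁺]^2 = 0.158.
E = E° − (0.0592/2) log Q = 0.13 − (0.0592/2)(-0.800) = 0.154 V.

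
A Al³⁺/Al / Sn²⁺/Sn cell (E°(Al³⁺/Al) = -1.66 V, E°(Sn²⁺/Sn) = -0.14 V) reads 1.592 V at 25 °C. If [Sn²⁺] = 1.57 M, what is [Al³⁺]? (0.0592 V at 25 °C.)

From the Nernst equation, log Q = n(E° − E)/0.0592 = 6(1.52 − 1.592)/0.0592 = -7.297, so Q = 5.04 × 10^-8.
With Q = [Al³⁺]^2/[Sn²⁺]^3 and the known concentrations, [Al³⁺]^2 in the numerator gives [Al³⁺] = 4.4 × 10^-4 M.

4.4 × 10^-4 M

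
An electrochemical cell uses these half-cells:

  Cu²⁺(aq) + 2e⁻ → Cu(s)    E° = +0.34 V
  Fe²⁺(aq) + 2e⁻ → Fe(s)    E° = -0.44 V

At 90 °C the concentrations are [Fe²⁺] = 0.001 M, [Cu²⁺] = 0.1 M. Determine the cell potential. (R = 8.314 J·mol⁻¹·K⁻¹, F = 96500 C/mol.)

The Cu²⁺/Cu couple has the higher reduction potential and acts as the cathode, so E°_cell = +0.34 − (-0.44) = 0.78 V.
Balancing electrons gives n = 2; the reaction quotient is Q = [Fe²⁺]/[Cu²⁺] = 0.0100.
E = E° − (RT/nF) ln Q = 0.78 − (8.314×363)/(2×96500) × (-4.605) = 0.780 + 0.072 = 0.852 V.

0.852 V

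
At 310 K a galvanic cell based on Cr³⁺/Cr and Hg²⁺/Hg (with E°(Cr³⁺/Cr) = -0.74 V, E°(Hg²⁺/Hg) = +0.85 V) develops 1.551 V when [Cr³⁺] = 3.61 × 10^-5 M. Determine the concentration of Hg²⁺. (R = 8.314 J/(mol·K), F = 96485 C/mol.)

5.9 × 10^-5 M

From the Nernst equation, ln Q = nF(E° − E)/RT = 6×96485×(1.59 − 1.551)/(8.314×310) = 8.760, so Q = 6370.
With Q = [Cr³⁺]^2/[Hg²⁺]^3 and the known concentrations, [Hg²⁺]^3 in the denominator gives [Hg²⁺] = 5.9 × 10^-5 M.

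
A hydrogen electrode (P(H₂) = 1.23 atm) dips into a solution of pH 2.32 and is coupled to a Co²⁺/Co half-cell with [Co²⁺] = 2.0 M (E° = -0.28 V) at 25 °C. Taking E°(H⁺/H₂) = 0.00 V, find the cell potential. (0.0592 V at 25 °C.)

0.13 V

The hydrogen couple is the cathode, so E°_cell = 0.28 V; n = 2.
[H⁺] = 10^(−2.32) = 0.0048 M, and Q = [Co²⁺]·P(H₂) / [H⁺]^2 = 1.07 × 10^5.
E = E° − (0.0592/2) log Q = 0.28 − (0.0592/2)(5.031) = 0.131 V.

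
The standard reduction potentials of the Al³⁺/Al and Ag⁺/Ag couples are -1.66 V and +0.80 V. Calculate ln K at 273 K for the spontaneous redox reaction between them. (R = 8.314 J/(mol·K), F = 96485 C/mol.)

ln K = 313.7

E°_cell = +0.80 − (-1.66) = 2.46 V, with n = 3 electrons transferred.
At equilibrium E = 0, so the Nernst equation gives ln K = nFE°/RT = (3)(96485)(2.46)/((8.314)(273)) = 313.72.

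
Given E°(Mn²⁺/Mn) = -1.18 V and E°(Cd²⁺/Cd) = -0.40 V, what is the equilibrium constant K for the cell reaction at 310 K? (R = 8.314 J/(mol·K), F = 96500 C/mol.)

2.3 × 10^25

E°_cell = -0.40 − (-1.18) = 0.78 V, with n = 2 electrons transferred.
At equilibrium E = 0, so the Nernst equation gives ln K = nFE°/RT = (2)(96500)(0.78)/((8.314)(310)) = 58.41.
K = e^58.41 = 2.3 × 10^25.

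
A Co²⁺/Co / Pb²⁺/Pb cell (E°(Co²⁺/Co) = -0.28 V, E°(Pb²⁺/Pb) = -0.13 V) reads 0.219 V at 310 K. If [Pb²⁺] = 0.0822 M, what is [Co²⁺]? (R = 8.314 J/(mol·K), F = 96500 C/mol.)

4.7 × 10^-4 M

From the Nernst equation, ln Q = nF(E° − E)/RT = 2×96500×(0.15 − 0.219)/(8.314×310) = -5.167, so Q = 0.00570.
With Q = [Co²⁺]/[Pb²⁺] and the known concentrations, [Co²⁺] in the numerator gives [Co²⁺] = 4.7 × 10^-4 M.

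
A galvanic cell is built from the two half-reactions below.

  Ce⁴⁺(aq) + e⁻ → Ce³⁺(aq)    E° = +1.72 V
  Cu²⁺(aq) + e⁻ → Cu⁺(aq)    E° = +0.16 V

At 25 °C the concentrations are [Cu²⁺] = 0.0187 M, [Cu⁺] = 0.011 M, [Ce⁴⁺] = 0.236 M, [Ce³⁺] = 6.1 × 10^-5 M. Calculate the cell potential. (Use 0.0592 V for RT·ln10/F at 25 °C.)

The Ce⁴⁺/Ce³⁺ couple has the higher reduction potential and acts as the cathode, so E°_cell = +1.72 − (+0.16) = 1.56 V.
Balancing electrons gives n = 1; the reaction quotient is Q = [Cu²⁺]·[Ce³⁺]/([Cu⁺]·[Ce⁴⁺]) = 4.39 × 10^-4.
At 25 °C, E = E° − (0.0592/n) log Q = 1.56 − (0.0592/1)(-3.357) = 1.560 + 0.199 = 1.759 V.

1.76 V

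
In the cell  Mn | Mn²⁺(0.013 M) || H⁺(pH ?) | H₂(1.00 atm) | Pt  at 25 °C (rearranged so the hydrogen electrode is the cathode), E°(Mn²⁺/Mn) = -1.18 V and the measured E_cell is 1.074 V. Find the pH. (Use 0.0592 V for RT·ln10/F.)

E°_cell = 1.18 V and n = 2.
log Q = n(E° − E)/0.0592 = 2×(1.18 − 1.074)/0.0592 = 3.581.
With Q = [Mn²⁺]·P(H₂) / [H⁺]^2, solving for [H⁺] gives log[H⁺] = -2.734, so pH = 2.73.

pH = 2.73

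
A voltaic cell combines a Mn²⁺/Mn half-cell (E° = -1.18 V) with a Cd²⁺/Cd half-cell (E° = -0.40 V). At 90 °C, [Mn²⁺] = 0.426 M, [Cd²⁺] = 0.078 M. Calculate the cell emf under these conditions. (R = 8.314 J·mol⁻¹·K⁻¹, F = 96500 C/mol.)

0.753 V

The Cd²⁺/Cd couple has the higher reduction potential and acts as the cathode, so E°_cell = -0.40 − (-1.18) = 0.78 V.
Balancing electrons gives n = 2; the reaction quotient is Q = [Mn²⁺]/[Cd²⁺] = 5.46.
E = E° − (RT/nF) ln Q = 0.78 − (8.314×363)/(2×96500) × (1.698) = 0.780 − 0.027 = 0.753 V.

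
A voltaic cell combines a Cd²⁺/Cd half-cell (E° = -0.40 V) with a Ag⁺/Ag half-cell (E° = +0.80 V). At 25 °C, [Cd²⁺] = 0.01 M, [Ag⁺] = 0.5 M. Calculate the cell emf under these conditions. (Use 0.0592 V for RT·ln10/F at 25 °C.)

1.24 V

The Ag⁺/Ag couple has the higher reduction potential and acts as the cathode, so E°_cell = +0.80 − (-0.40) = 1.20 V.
Balancing electrons gives n = 2; the reaction quotient is Q = [Cd²⁺]/[Ag⁺]^2 = 0.0400.
At 25 °C, E = E° − (0.0592/n) log Q = 1.20 − (0.0592/2)(-1.398) = 1.200 + 0.041 = 1.241 V.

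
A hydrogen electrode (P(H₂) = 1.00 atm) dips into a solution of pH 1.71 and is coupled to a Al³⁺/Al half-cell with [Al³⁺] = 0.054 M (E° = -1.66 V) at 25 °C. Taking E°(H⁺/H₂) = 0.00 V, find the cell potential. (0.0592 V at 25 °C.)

The hydrogen couple is the cathode, so E°_cell = 1.66 V; n = 6.
[H⁺] = 10^(−1.71) = 0.019 M, and Q = [Al³⁺]^2·P(H₂)^3 / [H⁺]^6 = 5.31 × 10^7.
E = E° − (0.0592/6) log Q = 1.66 − (0.0592/6)(7.725) = 1.584 V.

1.58 V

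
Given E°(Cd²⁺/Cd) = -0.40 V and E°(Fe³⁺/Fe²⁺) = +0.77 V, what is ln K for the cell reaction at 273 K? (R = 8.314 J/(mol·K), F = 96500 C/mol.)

E°_cell = +0.77 − (-0.40) = 1.17 V, with n = 2 electrons transferred.
At equilibrium E = 0, so the Nernst equation gives ln K = nFE°/RT = (2)(96500)(1.17)/((8.314)(273)) = 99.49.

ln K = 99.5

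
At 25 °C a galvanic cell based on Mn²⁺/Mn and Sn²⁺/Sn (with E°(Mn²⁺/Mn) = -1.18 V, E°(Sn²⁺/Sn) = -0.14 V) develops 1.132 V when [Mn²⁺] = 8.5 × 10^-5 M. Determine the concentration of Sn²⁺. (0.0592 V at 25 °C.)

0.11 M

From the Nernst equation, log Q = n(E° − E)/0.0592 = 2(1.04 − 1.132)/0.0592 = -3.108, so Q = 7.8 × 10^-4.
With Q = [Mn²⁺]/[Sn²⁺] and the known concentrations, [Sn²⁺] in the denominator gives [Sn²⁺] = 0.11 M.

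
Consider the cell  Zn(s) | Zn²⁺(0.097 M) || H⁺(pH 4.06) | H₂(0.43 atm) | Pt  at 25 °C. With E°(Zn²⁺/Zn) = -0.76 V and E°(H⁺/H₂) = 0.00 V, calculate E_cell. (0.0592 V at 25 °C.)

The hydrogen couple is the cathode, so E°_cell = 0.76 V; n = 2.
[H⁺] = 10^(−4.06) = 8.7 × 10^-5 M, and Q = [Zn²⁺]·P(H₂) / [H⁺]^2 = 5.5 × 10^6.
E = E° − (0.0592/2) log Q = 0.76 − (0.0592/2)(6.740) = 0.560 V.

0.56 V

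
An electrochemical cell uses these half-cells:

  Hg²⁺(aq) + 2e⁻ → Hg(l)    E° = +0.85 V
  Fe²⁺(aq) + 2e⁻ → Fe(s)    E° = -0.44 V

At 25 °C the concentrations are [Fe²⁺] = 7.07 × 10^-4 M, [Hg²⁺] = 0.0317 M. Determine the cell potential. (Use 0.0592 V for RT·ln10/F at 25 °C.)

1.34 V

The Hg²⁺/Hg couple has the higher reduction potential and acts as the cathode, so E°_cell = +0.85 − (-0.44) = 1.29 V.
Balancing electrons gives n = 2; the reaction quotient is Q = [Fe²⁺]/[Hg²⁺] = 0.0223.
At 25 °C, E = E° − (0.0592/n) log Q = 1.29 − (0.0592/2)(-1.652) = 1.290 + 0.049 = 1.339 V.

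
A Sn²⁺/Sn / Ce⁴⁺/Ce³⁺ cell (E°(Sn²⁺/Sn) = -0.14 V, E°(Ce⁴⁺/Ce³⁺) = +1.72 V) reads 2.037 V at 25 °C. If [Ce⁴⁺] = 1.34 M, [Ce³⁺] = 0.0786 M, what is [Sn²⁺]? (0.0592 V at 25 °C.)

3 × 10^-4 M

From the Nernst equation, log Q = n(E° − E)/0.0592 = 2(1.86 − 2.037)/0.0592 = -5.980, so Q = 1.05 × 10^-6.
With Q = [Sn²⁺]·[Ce³⁺]^2/[Ce⁴⁺]^2 and the known concentrations, [Sn²⁺] in the numerator gives [Sn²⁺] = 3 × 10^-4 M.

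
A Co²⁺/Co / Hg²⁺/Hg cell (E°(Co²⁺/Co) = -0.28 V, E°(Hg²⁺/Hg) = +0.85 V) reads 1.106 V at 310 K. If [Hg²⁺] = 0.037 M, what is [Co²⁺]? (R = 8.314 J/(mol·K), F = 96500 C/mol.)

From the Nernst equation, ln Q = nF(E° − E)/RT = 2×96500×(1.13 − 1.106)/(8.314×310) = 1.797, so Q = 6.03.
With Q = [Co²⁺]/[Hg²⁺] and the known concentrations, [Co²⁺] in the numerator gives [Co²⁺] = 0.22 M.

0.22 M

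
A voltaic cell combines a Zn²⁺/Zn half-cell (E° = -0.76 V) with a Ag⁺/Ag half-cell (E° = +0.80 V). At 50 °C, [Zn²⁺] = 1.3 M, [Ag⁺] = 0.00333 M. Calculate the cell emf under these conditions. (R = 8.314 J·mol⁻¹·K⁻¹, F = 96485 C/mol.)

The Ag⁺/Ag couple has the higher reduction potential and acts as the cathode, so E°_cell = +0.80 − (-0.76) = 1.56 V.
Balancing electrons gives n = 2; the reaction quotient is Q = [Zn²⁺]/[Ag⁺]^2 = 1.17 × 10^5.
E = E° − (RT/nF) ln Q = 1.56 − (8.314×323)/(2×96485) × (11.672) = 1.560 − 0.162 = 1.398 V.

1.40 V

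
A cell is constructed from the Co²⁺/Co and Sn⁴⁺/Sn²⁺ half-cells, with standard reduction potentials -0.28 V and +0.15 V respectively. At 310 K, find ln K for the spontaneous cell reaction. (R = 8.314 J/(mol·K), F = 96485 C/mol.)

ln K = 32.2

E°_cell = +0.15 − (-0.28) = 0.43 V, with n = 2 electrons transferred.
At equilibrium E = 0, so the Nernst equation gives ln K = nFE°/RT = (2)(96485)(0.43)/((8.314)(310)) = 32.19.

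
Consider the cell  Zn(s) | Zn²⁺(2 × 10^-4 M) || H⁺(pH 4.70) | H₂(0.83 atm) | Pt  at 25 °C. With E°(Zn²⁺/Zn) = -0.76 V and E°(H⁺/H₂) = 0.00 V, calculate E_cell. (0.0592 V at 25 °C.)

The hydrogen couple is the cathode, so E°_cell = 0.76 V; n = 2.
[H⁺] = 10^(−4.70) = 2 × 10^-5 M, and Q = [Zn²⁺]·P(H₂) / [H⁺]^2 = 4.17 × 10^5.
E = E° − (0.0592/2) log Q = 0.76 − (0.0592/2)(5.620) = 0.594 V.

0.59 V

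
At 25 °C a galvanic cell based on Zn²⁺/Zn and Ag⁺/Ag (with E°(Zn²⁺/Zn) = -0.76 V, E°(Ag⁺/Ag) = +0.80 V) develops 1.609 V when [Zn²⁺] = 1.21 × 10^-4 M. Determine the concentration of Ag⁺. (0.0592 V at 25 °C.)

0.074 M

From the Nernst equation, log Q = n(E° − E)/0.0592 = 2(1.56 − 1.609)/0.0592 = -1.655, so Q = 0.0221.
With Q = [Zn²⁺]/[Ag⁺]^2 and the known concentrations, [Ag⁺]^2 in the denominator gives [Ag⁺] = 0.074 M.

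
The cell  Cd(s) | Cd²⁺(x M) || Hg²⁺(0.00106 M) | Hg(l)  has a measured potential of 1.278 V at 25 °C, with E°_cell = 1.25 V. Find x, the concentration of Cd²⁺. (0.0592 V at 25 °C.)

1.2 × 10^-4 M

From the Nernst equation, log Q = n(E° − E)/0.0592 = 2(1.25 − 1.278)/0.0592 = -0.946, so Q = 0.113.
With Q = [Cd²⁺]/[Hg²⁺] and the known concentrations, [Cd²⁺] in the numerator gives [Cd²⁺] = 1.2 × 10^-4 M.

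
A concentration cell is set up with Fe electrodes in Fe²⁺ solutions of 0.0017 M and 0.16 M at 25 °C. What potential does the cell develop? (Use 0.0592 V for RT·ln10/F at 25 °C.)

Both half-cells are Fe²⁺/Fe, so E°_cell = 0. The concentrated side is the cathode; the cell reaction moves Fe²⁺ from high to low concentration with n = 2.
Q = [Fe²⁺]_dilute/[Fe²⁺]_conc = 0.0017/0.16 = 0.0106.
E = 0 − (0.0592/2) log Q = −(0.0592/2)(-1.974) = 0.0584 V.

0.058 V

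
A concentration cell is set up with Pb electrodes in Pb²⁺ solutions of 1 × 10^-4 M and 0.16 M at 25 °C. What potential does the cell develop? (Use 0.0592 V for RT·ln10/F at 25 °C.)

0.095 V

Both half-cells are Pb²⁺/Pb, so E°_cell = 0. The concentrated side is the cathode; the cell reaction moves Pb²⁺ from high to low concentration with n = 2.
Q = [Pb²⁺]_dilute/[Pb²⁺]_conc = 1 × 10^-4/0.16 = 6.25 × 10^-4.
E = 0 − (0.0592/2) log Q = −(0.0592/2)(-3.204) = 0.0948 V.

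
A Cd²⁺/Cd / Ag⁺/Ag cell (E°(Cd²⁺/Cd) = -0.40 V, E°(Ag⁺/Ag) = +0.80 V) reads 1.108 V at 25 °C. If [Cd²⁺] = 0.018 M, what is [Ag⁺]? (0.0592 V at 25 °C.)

From the Nernst equation, log Q = n(E° − E)/0.0592 = 2(1.20 − 1.108)/0.0592 = 3.108, so Q = 1280.
With Q = [Cd²⁺]/[Ag⁺]^2 and the known concentrations, [Ag⁺]^2 in the denominator gives [Ag⁺] = 0.0037 M.

0.0037 M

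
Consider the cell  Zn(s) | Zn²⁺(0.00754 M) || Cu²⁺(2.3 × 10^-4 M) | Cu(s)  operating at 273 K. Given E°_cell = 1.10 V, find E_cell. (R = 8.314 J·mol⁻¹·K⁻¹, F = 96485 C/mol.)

1.06 V

Balancing electrons gives n = 2; the reaction quotient is Q = [Zn²⁺]/[Cu²⁺] = 32.8.
E = E° − (RT/nF) ln Q = 1.10 − (8.314×273)/(2×96485) × (3.490) = 1.100 − 0.041 = 1.059 V.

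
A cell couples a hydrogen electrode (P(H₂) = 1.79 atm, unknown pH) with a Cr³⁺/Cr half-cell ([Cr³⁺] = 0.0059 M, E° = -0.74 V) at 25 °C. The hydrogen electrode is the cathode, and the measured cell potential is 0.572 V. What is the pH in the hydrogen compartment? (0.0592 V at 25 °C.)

E°_cell = 0.74 V and n = 6.
log Q = n(E° − E)/0.0592 = 6×(0.74 − 0.572)/0.0592 = 17.027.
With Q = [Cr³⁺]^2·P(H₂)^3 / [H⁺]^6, solving for [H⁺] gives log[H⁺] = -3.454, so pH = 3.45.

pH = 3.45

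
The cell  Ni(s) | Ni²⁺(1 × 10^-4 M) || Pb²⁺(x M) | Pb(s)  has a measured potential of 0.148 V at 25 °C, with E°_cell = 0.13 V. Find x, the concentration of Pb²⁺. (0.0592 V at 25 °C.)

4.1 × 10^-4 M

From the Nernst equation, log Q = n(E° − E)/0.0592 = 2(0.13 − 0.148)/0.0592 = -0.608, so Q = 0.247.
With Q = [Ni²⁺]/[Pb²⁺] and the known concentrations, [Pb²⁺] in the denominator gives [Pb²⁺] = 4.1 × 10^-4 M.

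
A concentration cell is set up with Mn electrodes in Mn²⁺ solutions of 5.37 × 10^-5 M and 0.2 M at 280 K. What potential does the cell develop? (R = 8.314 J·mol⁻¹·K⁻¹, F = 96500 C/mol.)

0.099 V

Both half-cells are Mn²⁺/Mn, so E°_cell = 0. The concentrated side is the cathode; the cell reaction moves Mn²⁺ from high to low concentration with n = 2.
Q = [Mn²⁺]_dilute/[Mn²⁺]_conc = 5.37 × 10^-5/0.2 = 2.68 × 10^-4.
E = 0 − (RT/nF) ln Q = −((8.314×280)/(2×96500))(-8.223) = 0.0992 V.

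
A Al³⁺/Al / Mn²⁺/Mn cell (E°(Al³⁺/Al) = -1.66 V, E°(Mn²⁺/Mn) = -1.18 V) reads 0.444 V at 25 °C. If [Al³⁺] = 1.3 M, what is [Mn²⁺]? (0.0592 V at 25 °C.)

0.072 M

From the Nernst equation, log Q = n(E° − E)/0.0592 = 6(0.48 − 0.444)/0.0592 = 3.649, so Q = 4450.
With Q = [Al³⁺]^2/[Mn²⁺]^3 and the known concentrations, [Mn²⁺]^3 in the denominator gives [Mn²⁺] = 0.072 M.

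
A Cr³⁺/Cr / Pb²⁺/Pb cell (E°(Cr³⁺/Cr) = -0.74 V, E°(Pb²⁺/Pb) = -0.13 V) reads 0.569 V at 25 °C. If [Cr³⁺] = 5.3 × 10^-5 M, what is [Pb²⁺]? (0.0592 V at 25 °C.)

5.8 × 10^-5 M

From the Nernst equation, log Q = n(E° − E)/0.0592 = 6(0.61 − 0.569)/0.0592 = 4.155, so Q = 1.43 × 10^4.
With Q = [Cr³⁺]^2/[Pb²⁺]^3 and the known concentrations, [Pb²⁺]^3 in the denominator gives [Pb²⁺] = 5.8 × 10^-5 M.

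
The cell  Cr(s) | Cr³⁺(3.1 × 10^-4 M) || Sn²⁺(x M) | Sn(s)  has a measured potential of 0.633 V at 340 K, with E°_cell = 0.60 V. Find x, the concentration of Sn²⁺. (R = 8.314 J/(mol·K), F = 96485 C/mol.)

From the Nernst equation, ln Q = nF(E° − E)/RT = 6×96485×(0.60 − 0.633)/(8.314×340) = -6.758, so Q = 0.00116.
With Q = [Cr³⁺]^2/[Sn²⁺]^3 and the known concentrations, [Sn²⁺]^3 in the denominator gives [Sn²⁺] = 0.044 M.

0.044 M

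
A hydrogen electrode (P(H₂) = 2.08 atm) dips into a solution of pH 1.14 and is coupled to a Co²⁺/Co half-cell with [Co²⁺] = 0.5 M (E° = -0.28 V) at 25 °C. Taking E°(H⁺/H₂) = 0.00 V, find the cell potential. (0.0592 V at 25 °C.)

0.21 V

The hydrogen couple is the cathode, so E°_cell = 0.28 V; n = 2.
[H⁺] = 10^(−1.14) = 0.072 M, and Q = [Co²⁺]·P(H₂) / [H⁺]^2 = 198.
E = E° − (0.0592/2) log Q = 0.28 − (0.0592/2)(2.297) = 0.212 V.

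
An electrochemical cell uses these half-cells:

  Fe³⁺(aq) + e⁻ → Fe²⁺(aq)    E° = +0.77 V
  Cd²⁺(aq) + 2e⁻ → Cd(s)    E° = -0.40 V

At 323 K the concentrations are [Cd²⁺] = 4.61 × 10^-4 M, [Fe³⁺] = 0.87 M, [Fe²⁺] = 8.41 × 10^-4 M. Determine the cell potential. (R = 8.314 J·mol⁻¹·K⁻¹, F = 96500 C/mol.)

The Fe³⁺/Fe²⁺ couple has the higher reduction potential and acts as the cathode, so E°_cell = +0.77 − (-0.40) = 1.17 V.
Balancing electrons gives n = 2; the reaction quotient is Q = [Cd²⁺]·[Fe²⁺]^2/[Fe³⁺]^2 = 4.31 × 10^-10.
E = E° − (RT/nF) ln Q = 1.17 − (8.314×323)/(2×96500) × (-21.565) = 1.170 + 0.300 = 1.470 V.

1.47 V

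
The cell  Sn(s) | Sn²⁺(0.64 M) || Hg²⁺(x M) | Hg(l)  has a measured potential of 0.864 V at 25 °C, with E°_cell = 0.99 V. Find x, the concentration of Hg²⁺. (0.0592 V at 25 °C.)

From the Nernst equation, log Q = n(E° − E)/0.0592 = 2(0.99 − 0.864)/0.0592 = 4.257, so Q = 1.81 × 10^4.
With Q = [Sn²⁺]/[Hg²⁺] and the known concentrations, [Hg²⁺] in the denominator gives [Hg²⁺] = 3.5 × 10^-5 M.

3.5 × 10^-5 M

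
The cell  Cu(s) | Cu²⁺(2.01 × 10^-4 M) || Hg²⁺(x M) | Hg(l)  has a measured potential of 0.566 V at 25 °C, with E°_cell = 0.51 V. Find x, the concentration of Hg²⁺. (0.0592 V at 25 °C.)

0.016 M

From the Nernst equation, log Q = n(E° − E)/0.0592 = 2(0.51 − 0.566)/0.0592 = -1.892, so Q = 0.0128.
With Q = [Cu²⁺]/[Hg²⁺] and the known concentrations, [Hg²⁺] in the denominator gives [Hg²⁺] = 0.016 M.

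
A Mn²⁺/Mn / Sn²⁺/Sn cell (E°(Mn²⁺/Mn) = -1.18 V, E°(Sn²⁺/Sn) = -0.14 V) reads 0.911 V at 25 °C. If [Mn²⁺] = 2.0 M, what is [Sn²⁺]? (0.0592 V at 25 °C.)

8.8 × 10^-5 M

From the Nernst equation, log Q = n(E° − E)/0.0592 = 2(1.04 − 0.911)/0.0592 = 4.358, so Q = 2.28 × 10^4.
With Q = [Mn²⁺]/[Sn²⁺] and the known concentrations, [Sn²⁺] in the denominator gives [Sn²⁺] = 8.8 × 10^-5 M.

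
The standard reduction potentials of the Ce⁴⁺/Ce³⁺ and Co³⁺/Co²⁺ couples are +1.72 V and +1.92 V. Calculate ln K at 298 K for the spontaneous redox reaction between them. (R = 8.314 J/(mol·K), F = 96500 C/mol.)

ln K = 7.8

E°_cell = +1.92 − (+1.72) = 0.20 V, with n = 1 electron transferred.
At equilibrium E = 0, so the Nernst equation gives ln K = nFE°/RT = (1)(96500)(0.20)/((8.314)(298)) = 7.79.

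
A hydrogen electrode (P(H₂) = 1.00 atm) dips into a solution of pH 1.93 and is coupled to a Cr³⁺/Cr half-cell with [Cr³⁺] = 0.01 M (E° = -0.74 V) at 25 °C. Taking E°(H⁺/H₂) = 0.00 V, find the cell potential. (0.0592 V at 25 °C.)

0.67 V

The hydrogen couple is the cathode, so E°_cell = 0.74 V; n = 6.
[H⁺] = 10^(−1.93) = 0.012 M, and Q = [Cr³⁺]^2·P(H₂)^3 / [H⁺]^6 = 3.8 × 10^7.
E = E° − (0.0592/6) log Q = 0.74 − (0.0592/6)(7.580) = 0.665 V.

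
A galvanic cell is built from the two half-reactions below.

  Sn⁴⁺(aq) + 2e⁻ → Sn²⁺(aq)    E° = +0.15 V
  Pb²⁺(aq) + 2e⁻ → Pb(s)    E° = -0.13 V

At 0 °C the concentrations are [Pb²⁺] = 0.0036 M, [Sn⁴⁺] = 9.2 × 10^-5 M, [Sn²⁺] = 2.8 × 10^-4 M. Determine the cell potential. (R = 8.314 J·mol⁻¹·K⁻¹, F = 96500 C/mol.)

The Sn⁴⁺/Sn²⁺ couple has the higher reduction potential and acts as the cathode, so E°_cell = +0.15 − (-0.13) = 0.28 V.
Balancing electrons gives n = 2; the reaction quotient is Q = [Pb²⁺]·[Sn²⁺]/[Sn⁴⁺] = 0.0110.
E = E° − (RT/nF) ln Q = 0.28 − (8.314×273)/(2×96500) × (-4.514) = 0.280 + 0.053 = 0.333 V.

0.333 V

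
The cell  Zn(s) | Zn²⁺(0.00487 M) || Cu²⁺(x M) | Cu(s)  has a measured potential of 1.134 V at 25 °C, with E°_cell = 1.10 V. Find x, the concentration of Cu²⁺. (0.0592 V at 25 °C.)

0.069 M

From the Nernst equation, log Q = n(E° − E)/0.0592 = 2(1.10 − 1.134)/0.0592 = -1.149, so Q = 0.0710.
With Q = [Zn²⁺]/[Cu²⁺] and the known concentrations, [Cu²⁺] in the denominator gives [Cu²⁺] = 0.069 M.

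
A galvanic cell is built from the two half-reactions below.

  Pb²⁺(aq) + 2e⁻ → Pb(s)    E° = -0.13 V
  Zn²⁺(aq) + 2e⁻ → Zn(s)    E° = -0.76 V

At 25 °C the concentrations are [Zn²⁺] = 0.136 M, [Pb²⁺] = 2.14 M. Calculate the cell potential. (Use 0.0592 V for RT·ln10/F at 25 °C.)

0.665 V

The Pb²⁺/Pb couple has the higher reduction potential and acts as the cathode, so E°_cell = -0.13 − (-0.76) = 0.63 V.
Balancing electrons gives n = 2; the reaction quotient is Q = [Zn²⁺]/[Pb²⁺] = 0.0636.
At 25 °C, E = E° − (0.0592/n) log Q = 0.63 − (0.0592/2)(-1.197) = 0.630 + 0.035 = 0.665 V.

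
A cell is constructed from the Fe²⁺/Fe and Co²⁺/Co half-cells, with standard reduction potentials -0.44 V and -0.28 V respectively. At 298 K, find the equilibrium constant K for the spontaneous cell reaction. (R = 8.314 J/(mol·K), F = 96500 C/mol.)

E°_cell = -0.28 − (-0.44) = 0.16 V, with n = 2 electrons transferred.
At equilibrium E = 0, so the Nernst equation gives ln K = nFE°/RT = (2)(96500)(0.16)/((8.314)(298)) = 12.46.
K = e^12.46 = 2.6 × 10^5.

2.6 × 10^5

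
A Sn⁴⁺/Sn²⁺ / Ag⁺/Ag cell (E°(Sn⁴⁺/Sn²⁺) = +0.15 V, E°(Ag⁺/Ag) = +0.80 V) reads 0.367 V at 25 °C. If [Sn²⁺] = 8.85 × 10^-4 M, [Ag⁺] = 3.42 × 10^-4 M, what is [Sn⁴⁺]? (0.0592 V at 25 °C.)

0.38 M

From the Nernst equation, log Q = n(E° − E)/0.0592 = 2(0.65 − 0.367)/0.0592 = 9.561, so Q = 3.64 × 10^9.
With Q = [Sn⁴⁺]/([Sn²⁺]·[Ag⁺]^2) and the known concentrations, [Sn⁴⁺] in the numerator gives [Sn⁴⁺] = 0.38 M.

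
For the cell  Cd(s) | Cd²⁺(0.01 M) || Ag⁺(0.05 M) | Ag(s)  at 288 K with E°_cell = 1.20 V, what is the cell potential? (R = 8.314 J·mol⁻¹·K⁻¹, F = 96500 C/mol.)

Balancing electrons gives n = 2; the reaction quotient is Q = [Cd²⁺]/[Ag⁺]^2 = 4.00.
E = E° − (RT/nF) ln Q = 1.20 − (8.314×288)/(2×96500) × (1.386) = 1.200 − 0.017 = 1.183 V.

1.18 V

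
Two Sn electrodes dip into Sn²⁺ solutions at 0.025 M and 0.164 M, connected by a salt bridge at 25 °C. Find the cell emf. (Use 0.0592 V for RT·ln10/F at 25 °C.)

0.024 V

Both half-cells are Sn²⁺/Sn, so E°_cell = 0. The concentrated side is the cathode; the cell reaction moves Sn²⁺ from high to low concentration with n = 2.
Q = [Sn²⁺]_dilute/[Sn²⁺]_conc = 0.025/0.164 = 0.152.
E = 0 − (0.0592/2) log Q = −(0.0592/2)(-0.817) = 0.0242 V.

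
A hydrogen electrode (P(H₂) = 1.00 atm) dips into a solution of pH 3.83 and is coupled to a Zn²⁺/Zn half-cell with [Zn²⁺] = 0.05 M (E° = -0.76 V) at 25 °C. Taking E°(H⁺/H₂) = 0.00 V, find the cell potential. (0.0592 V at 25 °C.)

The hydrogen couple is the cathode, so E°_cell = 0.76 V; n = 2.
[H⁺] = 10^(−3.83) = 1.5 × 10^-4 M, and Q = [Zn²⁺]·P(H₂) / [H⁺]^2 = 2.29 × 10^6.
E = E° − (0.0592/2) log Q = 0.76 − (0.0592/2)(6.359) = 0.572 V.

0.57 V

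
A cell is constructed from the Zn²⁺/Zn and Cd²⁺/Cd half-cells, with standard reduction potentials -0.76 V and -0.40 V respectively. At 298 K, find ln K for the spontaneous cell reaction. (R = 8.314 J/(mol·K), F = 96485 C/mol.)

ln K = 28.0

E°_cell = -0.40 − (-0.76) = 0.36 V, with n = 2 electrons transferred.
At equilibrium E = 0, so the Nernst equation gives ln K = nFE°/RT = (2)(96485)(0.36)/((8.314)(298)) = 28.04.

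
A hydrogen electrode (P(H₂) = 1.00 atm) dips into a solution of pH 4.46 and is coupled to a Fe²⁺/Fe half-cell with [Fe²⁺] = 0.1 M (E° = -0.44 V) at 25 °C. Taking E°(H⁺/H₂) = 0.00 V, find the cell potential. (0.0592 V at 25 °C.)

The hydrogen couple is the cathode, so E°_cell = 0.44 V; n = 2.
[H⁺] = 10^(−4.46) = 3.5 × 10^-5 M, and Q = [Fe²⁺]·P(H₂) / [H⁺]^2 = 8.32 × 10^7.
E = E° − (0.0592/2) log Q = 0.44 − (0.0592/2)(7.920) = 0.206 V.

0.21 V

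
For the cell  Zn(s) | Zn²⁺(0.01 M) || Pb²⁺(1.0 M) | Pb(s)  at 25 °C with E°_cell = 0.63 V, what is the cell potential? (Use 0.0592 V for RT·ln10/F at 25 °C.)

Balancing electrons gives n = 2; the reaction quotient is Q = [Zn²⁺]/[Pb²⁺] = 0.0100.
At 25 °C, E = E° − (0.0592/n) log Q = 0.63 − (0.0592/2)(-2.000) = 0.630 + 0.059 = 0.689 V.

0.689 V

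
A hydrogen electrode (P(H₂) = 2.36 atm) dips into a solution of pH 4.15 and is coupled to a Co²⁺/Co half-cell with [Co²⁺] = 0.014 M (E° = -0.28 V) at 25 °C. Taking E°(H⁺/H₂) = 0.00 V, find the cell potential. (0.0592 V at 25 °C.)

The hydrogen couple is the cathode, so E°_cell = 0.28 V; n = 2.
[H⁺] = 10^(−4.15) = 7.1 × 10^-5 M, and Q = [Co²⁺]·P(H₂) / [H⁺]^2 = 6.59 × 10^6.
E = E° − (0.0592/2) log Q = 0.28 − (0.0592/2)(6.819) = 0.078 V.

0.078 V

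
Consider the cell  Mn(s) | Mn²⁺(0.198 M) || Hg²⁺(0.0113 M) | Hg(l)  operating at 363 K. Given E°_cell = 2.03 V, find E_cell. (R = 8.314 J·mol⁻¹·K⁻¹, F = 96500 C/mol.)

1.99 V

Balancing electrons gives n = 2; the reaction quotient is Q = [Mn²⁺]/[Hg²⁺] = 17.5.
E = E° − (RT/nF) ln Q = 2.03 − (8.314×363)/(2×96500) × (2.863) = 2.030 − 0.045 = 1.985 V.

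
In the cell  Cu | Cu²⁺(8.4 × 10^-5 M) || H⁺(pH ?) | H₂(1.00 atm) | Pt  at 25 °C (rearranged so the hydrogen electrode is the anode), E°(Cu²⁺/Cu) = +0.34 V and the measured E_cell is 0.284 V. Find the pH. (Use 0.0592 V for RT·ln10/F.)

pH = 1.09

E°_cell = 0.34 V and n = 2.
log Q = n(E° − E)/0.0592 = 2×(0.34 − 0.284)/0.0592 = 1.892.
With Q = [H⁺]^2 / ([Cu²⁺]·P(H₂)), solving for [H⁺] gives log[H⁺] = -1.092, so pH = 1.09.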